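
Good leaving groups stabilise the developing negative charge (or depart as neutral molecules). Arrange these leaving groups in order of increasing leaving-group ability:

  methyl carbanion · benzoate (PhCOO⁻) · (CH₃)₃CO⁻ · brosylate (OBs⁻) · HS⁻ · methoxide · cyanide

Rank by basicity of the departing species: weakest base leaves most easily.
brosylate (OBs⁻): pKₐ(p-BrC₆H₄SO₃H) ≈ -2.8
benzoate (PhCOO⁻): pKₐ(C₆H₅COOH) ≈ 4.2 — aryl carboxylate
HS⁻: pKₐ(H₂S) ≈ 7
cyanide: pKₐ(HCN) ≈ 9.2 — sp carbon stabilises the charge somewhat, but still a poor LG
methoxide: pKₐ(CH₃OH) ≈ 15.5 — strong base; alkoxides do not leave unassisted
(CH₃)₃CO⁻: pKₐ(t-BuOH) ≈ 18 — bulky, strongly basic alkoxide
methyl carbanion: pKₐ(CH₄) ≈ 48 — unstabilised carbanion; the worst conceivable leaving group
Reversing gives the worst-to-best order requested.

methyl carbanion < (CH₃)₃CO⁻ < methoxide < cyanide < HS⁻ < benzoate (PhCOO⁻) < brosylate (OBs⁻)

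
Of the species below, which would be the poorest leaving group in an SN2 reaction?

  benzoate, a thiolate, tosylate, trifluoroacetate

A good leaving group is a weak base: the lower the pKₐ of its conjugate acid, the more readily it departs.
tosylate: pKₐ(p-CH₃C₆H₄SO₃H (TsOH)) ≈ -2.8
trifluoroacetate: pKₐ(CF₃COOH) ≈ 0.2
benzoate: pKₐ(C₆H₅COOH) ≈ 4.2
a thiolate: pKₐ(RSH (a thiol)) ≈ 10.5

a thiolate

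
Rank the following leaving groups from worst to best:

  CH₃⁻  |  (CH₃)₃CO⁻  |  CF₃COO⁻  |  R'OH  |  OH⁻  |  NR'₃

CH₃⁻ < (CH₃)₃CO⁻ < OH⁻ < NR'₃ < CF₃COO⁻ < R'OH

R'OH: pKₐ(R'OH₂⁺) ≈ -2.4
CF₃COO⁻: pKₐ(CF₃COOH) ≈ 0.2
NR'₃: pKₐ(R'₃NH⁺) ≈ 10.7 — neutral but still a fairly strong base; Hofmann-elimination LG
OH⁻: pKₐ(H₂O) ≈ 15.7 — strong base; essentially never leaves without prior activation
(CH₃)₃CO⁻: pKₐ(t-BuOH) ≈ 18 — bulky, strongly basic alkoxide
CH₃⁻: pKₐ(CH₄) ≈ 48
Listed from poorest to best leaving group as asked.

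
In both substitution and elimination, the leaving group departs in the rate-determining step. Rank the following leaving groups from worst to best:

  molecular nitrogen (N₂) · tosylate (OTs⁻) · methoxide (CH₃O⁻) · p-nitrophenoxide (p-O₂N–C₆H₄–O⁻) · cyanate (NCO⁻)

methoxide (CH₃O⁻) < p-nitrophenoxide (p-O₂N–C₆H₄–O⁻) < cyanate (NCO⁻) < tosylate (OTs⁻) < molecular nitrogen (N₂)

molecular nitrogen (N₂): no meaningful conjugate acid; N₂ departs as an exceptionally stable neutral molecule
tosylate (OTs⁻): pKₐ(p-CH₃C₆H₄SO₃H (TsOH)) ≈ -2.8 — resonance-delocalised arenesulfonate
cyanate (NCO⁻): pKₐ(HOCN) ≈ 3.5
p-nitrophenoxide (p-O₂N–C₆H₄–O⁻): pKₐ(p-nitrophenol) ≈ 7.2 — nitro group delocalises the charge; the classic chromogenic LG
methoxide (CH₃O⁻): pKₐ(CH₃OH) ≈ 15.5 — strong base; alkoxides do not leave unassisted
Listed from poorest to best leaving group as asked.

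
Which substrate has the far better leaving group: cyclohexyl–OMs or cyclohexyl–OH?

cyclohexyl–OMs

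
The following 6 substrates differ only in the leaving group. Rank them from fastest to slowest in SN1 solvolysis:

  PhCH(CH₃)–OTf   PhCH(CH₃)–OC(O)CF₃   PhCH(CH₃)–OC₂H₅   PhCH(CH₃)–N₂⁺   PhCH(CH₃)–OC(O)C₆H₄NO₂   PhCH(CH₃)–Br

Identical carbon frameworks mean the comparison reduces to leaving-group quality.
A good leaving group is a weak base: the lower the pKₐ of its conjugate acid, the more readily it departs.
PhCH(CH₃)–N₂⁺ loses N₂: no meaningful conjugate acid; N₂ departs as an exceptionally stable neutral molecule
PhCH(CH₃)–OTf loses OTf⁻: pKₐ(CF₃SO₃H (triflic acid)) ≈ -14
PhCH(CH₃)–Br loses Br⁻: pKₐ(HBr) ≈ -9
PhCH(CH₃)–OC(O)CF₃ loses CF₃COO⁻: pKₐ(CF₃COOH) ≈ 0.2
PhCH(CH₃)–OC(O)C₆H₄NO₂ loses p-O₂N–C₆H₄–COO⁻: pKₐ(p-nitrobenzoic acid) ≈ 3.4
PhCH(CH₃)–OC₂H₅ loses CH₃CH₂O⁻: pKₐ(CH₃CH₂OH) ≈ 16

PhCH(CH₃)–N₂⁺ > PhCH(CH₃)–OTf > PhCH(CH₃)–Br > PhCH(CH₃)–OC(O)CF₃ > PhCH(CH₃)–OC(O)C₆H₄NO₂ > PhCH(CH₃)–OC₂H₅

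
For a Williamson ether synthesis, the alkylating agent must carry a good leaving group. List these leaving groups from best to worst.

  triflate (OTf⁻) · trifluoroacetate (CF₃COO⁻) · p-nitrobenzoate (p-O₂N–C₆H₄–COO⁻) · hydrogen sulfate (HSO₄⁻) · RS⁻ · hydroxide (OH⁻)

Leaving-group ability tracks the stability of the departed species; conjugate-acid pKₐ is the usual yardstick (lower pKₐ → better LG).
triflate (OTf⁻): pKₐ(CF₃SO₃H (triflic acid)) ≈ -14
hydrogen sulfate (HSO₄⁻): pKₐ(H₂SO₄) ≈ -3
trifluoroacetate (CF₃COO⁻): pKₐ(CF₃COOH) ≈ 0.2
p-nitrobenzoate (p-O₂N–C₆H₄–COO⁻): pKₐ(p-nitrobenzoic acid) ≈ 3.4
RS⁻: pKₐ(RSH (a thiol)) ≈ 10.5
hydroxide (OH⁻): pKₐ(H₂O) ≈ 15.7

triflate (OTf⁻) > hydrogen sulfate (HSO₄⁻) > trifluoroacetate (CF₃COO⁻) > p-nitrobenzoate (p-O₂N–C₆H₄–COO⁻) > RS⁻ > hydroxide (OH⁻)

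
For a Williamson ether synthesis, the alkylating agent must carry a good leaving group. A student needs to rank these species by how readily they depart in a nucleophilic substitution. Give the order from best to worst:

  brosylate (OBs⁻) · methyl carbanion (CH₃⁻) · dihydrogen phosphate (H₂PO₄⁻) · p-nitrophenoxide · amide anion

brosylate (OBs⁻) > dihydrogen phosphate (H₂PO₄⁻) > p-nitrophenoxide > amide anion > methyl carbanion (CH₃⁻)

Rank by basicity of the departing species: weakest base leaves most easily.
brosylate (OBs⁻): pKₐ(p-BrC₆H₄SO₃H) ≈ -2.8
dihydrogen phosphate (H₂PO₄⁻): pKₐ(H₃PO₄) ≈ 2.1
p-nitrophenoxide: pKₐ(p-nitrophenol) ≈ 7.2
amide anion: pKₐ(NH₃) ≈ 38
methyl carbanion (CH₃⁻): pKₐ(CH₄) ≈ 48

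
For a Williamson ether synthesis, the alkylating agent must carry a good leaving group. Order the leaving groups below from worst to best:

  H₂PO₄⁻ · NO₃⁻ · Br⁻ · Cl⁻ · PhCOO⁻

PhCOO⁻ < H₂PO₄⁻ < NO₃⁻ < Cl⁻ < Br⁻

Rank by basicity of the departing species: weakest base leaves most easily.
Br⁻: pKₐ(HBr) ≈ -9 — weak base; good leaving group
Cl⁻: pKₐ(HCl) ≈ -7 — moderately weak base
NO₃⁻: pKₐ(HNO₃) ≈ -1.3
H₂PO₄⁻: pKₐ(H₃PO₄) ≈ 2.1
PhCOO⁻: pKₐ(C₆H₅COOH) ≈ 4.2
Listed from poorest to best leaving group as asked.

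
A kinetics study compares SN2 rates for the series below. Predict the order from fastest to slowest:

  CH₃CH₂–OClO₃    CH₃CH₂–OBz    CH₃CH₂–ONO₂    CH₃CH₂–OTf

CH₃CH₂–OTf > CH₃CH₂–OClO₃ > CH₃CH₂–ONO₂ > CH₃CH₂–OBz

With the same alkyl group throughout, only the leaving group differentiates the rates.
Rank by basicity of the departing species: weakest base leaves most easily.
CH₃CH₂–OTf loses OTf⁻: pKₐ(CF₃SO₃H (triflic acid)) ≈ -14
CH₃CH₂–OClO₃ loses ClO₄⁻: pKₐ(HClO₄) ≈ -10
CH₃CH₂–ONO₂ loses NO₃⁻: pKₐ(HNO₃) ≈ -1.3
CH₃CH₂–OBz loses PhCOO⁻: pKₐ(C₆H₅COOH) ≈ 4.2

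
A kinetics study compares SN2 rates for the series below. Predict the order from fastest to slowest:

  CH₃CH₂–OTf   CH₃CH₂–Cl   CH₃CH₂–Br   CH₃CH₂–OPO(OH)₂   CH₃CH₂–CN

CH₃CH₂–OTf > CH₃CH₂–Br > CH₃CH₂–Cl > CH₃CH₂–OPO(OH)₂ > CH₃CH₂–CN

Same R in every case — rank the leaving groups.
A good leaving group is a weak base: the lower the pKₐ of its conjugate acid, the more readily it departs.
CH₃CH₂–OTf loses OTf⁻: pKₐ(CF₃SO₃H (triflic acid)) ≈ -14
CH₃CH₂–Br loses Br⁻: pKₐ(HBr) ≈ -9
CH₃CH₂–Cl loses Cl⁻: pKₐ(HCl) ≈ -7
CH₃CH₂–OPO(OH)₂ loses H₂PO₄⁻: pKₐ(H₃PO₄) ≈ 2.1
CH₃CH₂–CN loses CN⁻: pKₐ(HCN) ≈ 9.2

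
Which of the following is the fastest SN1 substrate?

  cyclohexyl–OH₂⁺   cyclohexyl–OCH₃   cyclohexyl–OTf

cyclohexyl–OTf

The skeletons are identical, so relative rate is governed entirely by leaving-group ability.
The more stable X⁻ (or X) is on its own — i.e. the weaker a base it is — the better a leaving group it makes.
cyclohexyl–OTf loses OTf⁻: pKₐ(CF₃SO₃H (triflic acid)) ≈ -14
cyclohexyl–OH₂⁺ loses H₂O: pKₐ(H₃O⁺) ≈ -1.7
cyclohexyl–OCH₃ loses CH₃O⁻: pKₐ(CH₃OH) ≈ 15.5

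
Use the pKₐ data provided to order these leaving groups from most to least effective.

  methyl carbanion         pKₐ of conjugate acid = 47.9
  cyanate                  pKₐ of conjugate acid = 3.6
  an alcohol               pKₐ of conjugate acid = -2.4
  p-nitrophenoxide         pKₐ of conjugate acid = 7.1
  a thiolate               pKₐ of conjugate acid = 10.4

Lower conjugate-acid pKₐ ⇒ weaker base ⇒ better leaving group.
Sorting by the given values: an alcohol (-2.4), cyanate (3.6), p-nitrophenoxide (7.1), a thiolate (10.4), methyl carbanion (47.9).

an alcohol > cyanate > p-nitrophenoxide > a thiolate > methyl carbanion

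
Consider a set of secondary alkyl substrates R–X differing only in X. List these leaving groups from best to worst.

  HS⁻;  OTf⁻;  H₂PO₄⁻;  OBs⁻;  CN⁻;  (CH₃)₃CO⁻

The more stable X⁻ (or X) is on its own — i.e. the weaker a base it is — the better a leaving group it makes.
OTf⁻: pKₐ(CF₃SO₃H (triflic acid)) ≈ -14
OBs⁻: pKₐ(p-BrC₆H₄SO₃H) ≈ -2.8 — arenesulfonate with a p-bromo substituent
H₂PO₄⁻: pKₐ(H₃PO₄) ≈ 2.1 — moderate base; biological leaving group after further activation
HS⁻: pKₐ(H₂S) ≈ 7 — larger and more polarisable than the oxygen analogue
CN⁻: pKₐ(HCN) ≈ 9.2
(CH₃)₃CO⁻: pKₐ(t-BuOH) ≈ 18

OTf⁻ > OBs⁻ > H₂PO₄⁻ > HS⁻ > CN⁻ > (CH₃)₃CO⁻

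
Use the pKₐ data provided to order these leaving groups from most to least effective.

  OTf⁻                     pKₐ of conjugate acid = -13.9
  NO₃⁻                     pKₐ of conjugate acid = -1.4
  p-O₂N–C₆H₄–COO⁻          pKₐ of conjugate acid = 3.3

OTf⁻ > NO₃⁻ > p-O₂N–C₆H₄–COO⁻

Lower conjugate-acid pKₐ ⇒ weaker base ⇒ better leaving group.
Sorting by the given values: OTf⁻ (-13.9), NO₃⁻ (-1.4), p-O₂N–C₆H₄–COO⁻ (3.3).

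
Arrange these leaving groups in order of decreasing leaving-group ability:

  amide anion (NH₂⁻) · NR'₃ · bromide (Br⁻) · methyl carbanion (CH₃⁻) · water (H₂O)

bromide (Br⁻) > water (H₂O) > NR'₃ > amide anion (NH₂⁻) > methyl carbanion (CH₃⁻)

The more stable X⁻ (or X) is on its own — i.e. the weaker a base it is — the better a leaving group it makes.
bromide (Br⁻): pKₐ(HBr) ≈ -9
water (H₂O): pKₐ(H₃O⁺) ≈ -1.7
NR'₃: pKₐ(R'₃NH⁺) ≈ 10.7 — neutral but still a fairly strong base; Hofmann-elimination LG
amide anion (NH₂⁻): pKₐ(NH₃) ≈ 38 — extremely strong base; never a leaving group
methyl carbanion (CH₃⁻): pKₐ(CH₄) ≈ 48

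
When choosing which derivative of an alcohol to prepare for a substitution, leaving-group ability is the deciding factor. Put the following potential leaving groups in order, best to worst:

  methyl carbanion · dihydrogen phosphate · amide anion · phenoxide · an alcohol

The more stable X⁻ (or X) is on its own — i.e. the weaker a base it is — the better a leaving group it makes.
an alcohol: pKₐ(R'OH₂⁺) ≈ -2.4 — neutral; leaves from a protonated ether (an oxonium ion, R–O(H)R'⁺)
dihydrogen phosphate: pKₐ(H₃PO₄) ≈ 2.1 — moderate base; biological leaving group after further activation
phenoxide: pKₐ(C₆H₅OH (phenol)) ≈ 10 — resonance into the ring helps, but still a poor LG
amide anion: pKₐ(NH₃) ≈ 38 — extremely strong base; never a leaving group
methyl carbanion: pKₐ(CH₄) ≈ 48

an alcohol > dihydrogen phosphate > phenoxide > amide anion > methyl carbanion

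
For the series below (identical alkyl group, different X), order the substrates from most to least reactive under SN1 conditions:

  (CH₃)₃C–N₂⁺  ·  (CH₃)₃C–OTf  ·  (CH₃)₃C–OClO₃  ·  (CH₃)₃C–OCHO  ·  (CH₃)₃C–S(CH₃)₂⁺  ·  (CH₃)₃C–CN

(CH₃)₃C–N₂⁺ > (CH₃)₃C–OTf > (CH₃)₃C–OClO₃ > (CH₃)₃C–S(CH₃)₂⁺ > (CH₃)₃C–OCHO > (CH₃)₃C–CN

Same R in every case — rank the leaving groups.
A good leaving group is a weak base: the lower the pKₐ of its conjugate acid, the more readily it departs.
(CH₃)₃C–N₂⁺ loses N₂: no meaningful conjugate acid; N₂ departs as an exceptionally stable neutral molecule
(CH₃)₃C–OTf loses OTf⁻: pKₐ(CF₃SO₃H (triflic acid)) ≈ -14
(CH₃)₃C–OClO₃ loses ClO₄⁻: pKₐ(HClO₄) ≈ -10
(CH₃)₃C–S(CH₃)₂⁺ loses SR'₂: pKₐ(R'₂SH⁺) ≈ -7
(CH₃)₃C–OCHO loses HCOO⁻: pKₐ(HCOOH) ≈ 3.8
(CH₃)₃C–CN loses CN⁻: pKₐ(HCN) ≈ 9.2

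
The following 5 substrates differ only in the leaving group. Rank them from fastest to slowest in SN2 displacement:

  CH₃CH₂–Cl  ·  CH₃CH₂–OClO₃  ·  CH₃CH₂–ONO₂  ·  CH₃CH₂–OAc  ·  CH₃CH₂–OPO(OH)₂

CH₃CH₂–OClO₃ > CH₃CH₂–Cl > CH₃CH₂–ONO₂ > CH₃CH₂–OPO(OH)₂ > CH₃CH₂–OAc

Same R in every case — rank the leaving groups.
The more stable X⁻ (or X) is on its own — i.e. the weaker a base it is — the better a leaving group it makes.
CH₃CH₂–OClO₃ loses ClO₄⁻: pKₐ(HClO₄) ≈ -10
CH₃CH₂–Cl loses Cl⁻: pKₐ(HCl) ≈ -7
CH₃CH₂–ONO₂ loses NO₃⁻: pKₐ(HNO₃) ≈ -1.3
CH₃CH₂–OPO(OH)₂ loses H₂PO₄⁻: pKₐ(H₃PO₄) ≈ 2.1
CH₃CH₂–OAc loses AcO⁻: pKₐ(CH₃COOH) ≈ 4.8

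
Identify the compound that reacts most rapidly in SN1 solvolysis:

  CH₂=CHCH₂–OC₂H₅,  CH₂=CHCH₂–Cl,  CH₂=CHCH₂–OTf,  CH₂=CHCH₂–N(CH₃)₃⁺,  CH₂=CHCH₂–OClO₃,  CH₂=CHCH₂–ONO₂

CH₂=CHCH₂–OTf

With the same alkyl group throughout, only the leaving group differentiates the rates.
Leaving-group ability tracks the stability of the departed species; conjugate-acid pKₐ is the usual yardstick (lower pKₐ → better LG).
CH₂=CHCH₂–OTf loses OTf⁻: pKₐ(CF₃SO₃H (triflic acid)) ≈ -14
CH₂=CHCH₂–OClO₃ loses ClO₄⁻: pKₐ(HClO₄) ≈ -10
CH₂=CHCH₂–Cl loses Cl⁻: pKₐ(HCl) ≈ -7
CH₂=CHCH₂–ONO₂ loses NO₃⁻: pKₐ(HNO₃) ≈ -1.3
CH₂=CHCH₂–N(CH₃)₃⁺ loses NR'₃: pKₐ(R'₃NH⁺) ≈ 10.7
CH₂=CHCH₂–OC₂H₅ loses CH₃CH₂O⁻: pKₐ(CH₃CH₂OH) ≈ 16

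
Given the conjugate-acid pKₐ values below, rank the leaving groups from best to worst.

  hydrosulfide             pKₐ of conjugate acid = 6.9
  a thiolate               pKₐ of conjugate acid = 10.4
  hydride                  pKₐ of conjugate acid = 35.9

Lower conjugate-acid pKₐ ⇒ weaker base ⇒ better leaving group.
Sorting by the given values: hydrosulfide (6.9), a thiolate (10.4), hydride (35.9).

hydrosulfide > a thiolate > hydride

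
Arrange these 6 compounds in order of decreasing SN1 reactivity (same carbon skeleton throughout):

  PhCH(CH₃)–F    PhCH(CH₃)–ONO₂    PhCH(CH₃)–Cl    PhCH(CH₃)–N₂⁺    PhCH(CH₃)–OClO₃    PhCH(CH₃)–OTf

The skeletons are identical, so relative rate is governed entirely by leaving-group ability.
A good leaving group is a weak base: the lower the pKₐ of its conjugate acid, the more readily it departs.
PhCH(CH₃)–N₂⁺ loses N₂: no meaningful conjugate acid; N₂ departs as an exceptionally stable neutral molecule
PhCH(CH₃)–OTf loses OTf⁻: pKₐ(CF₃SO₃H (triflic acid)) ≈ -14
PhCH(CH₃)–OClO₃ loses ClO₄⁻: pKₐ(HClO₄) ≈ -10
PhCH(CH₃)–Cl loses Cl⁻: pKₐ(HCl) ≈ -7
PhCH(CH₃)–ONO₂ loses NO₃⁻: pKₐ(HNO₃) ≈ -1.3
PhCH(CH₃)–F loses F⁻: pKₐ(HF) ≈ 3.2

PhCH(CH₃)–N₂⁺ > PhCH(CH₃)–OTf > PhCH(CH₃)–OClO₃ > PhCH(CH₃)–Cl > PhCH(CH₃)–ONO₂ > PhCH(CH₃)–F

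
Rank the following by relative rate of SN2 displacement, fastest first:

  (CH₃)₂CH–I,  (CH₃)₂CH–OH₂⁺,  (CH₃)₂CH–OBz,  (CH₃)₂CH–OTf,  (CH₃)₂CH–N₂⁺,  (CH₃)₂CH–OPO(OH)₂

The skeletons are identical, so relative rate is governed entirely by leaving-group ability.
Rank by basicity of the departing species: weakest base leaves most easily.
(CH₃)₂CH–N₂⁺ loses N₂: no meaningful conjugate acid; N₂ departs as an exceptionally stable neutral molecule
(CH₃)₂CH–OTf loses OTf⁻: pKₐ(CF₃SO₃H (triflic acid)) ≈ -14
(CH₃)₂CH–I loses I⁻: pKₐ(HI) ≈ -10
(CH₃)₂CH–OH₂⁺ loses H₂O: pKₐ(H₃O⁺) ≈ -1.7
(CH₃)₂CH–OPO(OH)₂ loses H₂PO₄⁻: pKₐ(H₃PO₄) ≈ 2.1
(CH₃)₂CH–OBz loses PhCOO⁻: pKₐ(C₆H₅COOH) ≈ 4.2

(CH₃)₂CH–N₂⁺ > (CH₃)₂CH–OTf > (CH₃)₂CH–I > (CH₃)₂CH–OH₂⁺ > (CH₃)₂CH–OPO(OH)₂ > (CH₃)₂CH–OBz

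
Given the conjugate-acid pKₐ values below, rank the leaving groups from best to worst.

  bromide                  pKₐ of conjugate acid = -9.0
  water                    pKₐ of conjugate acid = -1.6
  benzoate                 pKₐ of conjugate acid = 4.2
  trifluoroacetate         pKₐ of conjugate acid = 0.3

bromide > water > trifluoroacetate > benzoate

Lower conjugate-acid pKₐ ⇒ weaker base ⇒ better leaving group.
Sorting by the given values: bromide (-9.0), water (-1.6), trifluoroacetate (0.3), benzoate (4.2).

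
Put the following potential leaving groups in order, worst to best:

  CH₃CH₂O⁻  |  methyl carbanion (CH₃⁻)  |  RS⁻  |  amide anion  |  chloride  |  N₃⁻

methyl carbanion (CH₃⁻) < amide anion < CH₃CH₂O⁻ < RS⁻ < N₃⁻ < chloride

Rank by basicity of the departing species: weakest base leaves most easily.
chloride: pKₐ(HCl) ≈ -7
N₃⁻: pKₐ(HN₃) ≈ 4.7
RS⁻: pKₐ(RSH (a thiol)) ≈ 10.5
CH₃CH₂O⁻: pKₐ(CH₃CH₂OH) ≈ 16
amide anion: pKₐ(NH₃) ≈ 38
methyl carbanion (CH₃⁻): pKₐ(CH₄) ≈ 48
Reversing gives the worst-to-best order requested.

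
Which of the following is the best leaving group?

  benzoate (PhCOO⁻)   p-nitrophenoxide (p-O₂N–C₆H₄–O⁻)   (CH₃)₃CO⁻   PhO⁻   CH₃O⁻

Leaving-group ability tracks the stability of the departed species; conjugate-acid pKₐ is the usual yardstick (lower pKₐ → better LG).
benzoate (PhCOO⁻): pKₐ(C₆H₅COOH) ≈ 4.2
p-nitrophenoxide (p-O₂N–C₆H₄–O⁻): pKₐ(p-nitrophenol) ≈ 7.2
PhO⁻: pKₐ(C₆H₅OH (phenol)) ≈ 10
CH₃O⁻: pKₐ(CH₃OH) ≈ 15.5
(CH₃)₃CO⁻: pKₐ(t-BuOH) ≈ 18

benzoate (PhCOO⁻)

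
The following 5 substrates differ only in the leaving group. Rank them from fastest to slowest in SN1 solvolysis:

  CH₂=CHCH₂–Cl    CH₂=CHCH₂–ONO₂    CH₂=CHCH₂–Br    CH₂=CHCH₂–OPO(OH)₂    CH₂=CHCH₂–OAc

CH₂=CHCH₂–Br > CH₂=CHCH₂–Cl > CH₂=CHCH₂–ONO₂ > CH₂=CHCH₂–OPO(OH)₂ > CH₂=CHCH₂–OAc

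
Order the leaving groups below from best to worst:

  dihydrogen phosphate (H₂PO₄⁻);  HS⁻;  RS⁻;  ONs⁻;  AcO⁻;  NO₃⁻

ONs⁻ > NO₃⁻ > dihydrogen phosphate (H₂PO₄⁻) > AcO⁻ > HS⁻ > RS⁻

ONs⁻: pKₐ(p-O₂NC₆H₄SO₃H) ≈ -3.5
NO₃⁻: pKₐ(HNO₃) ≈ -1.3
dihydrogen phosphate (H₂PO₄⁻): pKₐ(H₃PO₄) ≈ 2.1 — moderate base; biological leaving group after further activation
AcO⁻: pKₐ(CH₃COOH) ≈ 4.8 — resonance-stabilised but still a weak base
HS⁻: pKₐ(H₂S) ≈ 7 — larger and more polarisable than the oxygen analogue
RS⁻: pKₐ(RSH (a thiol)) ≈ 10.5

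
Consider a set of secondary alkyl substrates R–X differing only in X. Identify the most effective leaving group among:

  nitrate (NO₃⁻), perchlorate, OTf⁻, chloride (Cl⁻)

A good leaving group is a weak base: the lower the pKₐ of its conjugate acid, the more readily it departs.
OTf⁻: pKₐ(CF₃SO₃H (triflic acid)) ≈ -14
perchlorate: pKₐ(HClO₄) ≈ -10
chloride (Cl⁻): pKₐ(HCl) ≈ -7
nitrate (NO₃⁻): pKₐ(HNO₃) ≈ -1.3

OTf⁻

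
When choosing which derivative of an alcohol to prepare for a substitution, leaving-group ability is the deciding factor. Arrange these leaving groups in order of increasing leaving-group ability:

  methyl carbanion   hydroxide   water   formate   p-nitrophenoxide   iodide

methyl carbanion < hydroxide < p-nitrophenoxide < formate < water < iodide

A good leaving group is a weak base: the lower the pKₐ of its conjugate acid, the more readily it departs.
iodide: pKₐ(HI) ≈ -10 — large, highly polarisable; very weak base
water: pKₐ(H₃O⁺) ≈ -1.7 — neutral; leaves from a protonated alcohol (R–OH₂⁺)
formate: pKₐ(HCOOH) ≈ 3.8 — resonance-stabilised carboxylate
p-nitrophenoxide: pKₐ(p-nitrophenol) ≈ 7.2 — nitro group delocalises the charge; the classic chromogenic LG
hydroxide: pKₐ(H₂O) ≈ 15.7 — strong base; essentially never leaves without prior activation
methyl carbanion: pKₐ(CH₄) ≈ 48 — unstabilised carbanion; the worst conceivable leaving group
Reversing gives the worst-to-best order requested.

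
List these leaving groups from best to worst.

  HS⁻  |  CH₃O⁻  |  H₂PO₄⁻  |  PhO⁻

Leaving-group ability tracks the stability of the departed species; conjugate-acid pKₐ is the usual yardstick (lower pKₐ → better LG).
H₂PO₄⁻: pKₐ(H₃PO₄) ≈ 2.1 — moderate base; biological leaving group after further activation
HS⁻: pKₐ(H₂S) ≈ 7 — larger and more polarisable than the oxygen analogue
PhO⁻: pKₐ(C₆H₅OH (phenol)) ≈ 10
CH₃O⁻: pKₐ(CH₃OH) ≈ 15.5

H₂PO₄⁻ > HS⁻ > PhO⁻ > CH₃O⁻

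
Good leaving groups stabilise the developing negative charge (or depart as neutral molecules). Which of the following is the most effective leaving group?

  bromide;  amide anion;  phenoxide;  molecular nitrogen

Leaving-group ability tracks the stability of the departed species; conjugate-acid pKₐ is the usual yardstick (lower pKₐ → better LG).
molecular nitrogen: no meaningful conjugate acid; N₂ departs as an exceptionally stable neutral molecule
bromide: pKₐ(HBr) ≈ -9
phenoxide: pKₐ(C₆H₅OH (phenol)) ≈ 10
amide anion: pKₐ(NH₃) ≈ 38

molecular nitrogen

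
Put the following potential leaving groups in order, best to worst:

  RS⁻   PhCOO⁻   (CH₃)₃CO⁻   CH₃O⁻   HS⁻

PhCOO⁻ > HS⁻ > RS⁻ > CH₃O⁻ > (CH₃)₃CO⁻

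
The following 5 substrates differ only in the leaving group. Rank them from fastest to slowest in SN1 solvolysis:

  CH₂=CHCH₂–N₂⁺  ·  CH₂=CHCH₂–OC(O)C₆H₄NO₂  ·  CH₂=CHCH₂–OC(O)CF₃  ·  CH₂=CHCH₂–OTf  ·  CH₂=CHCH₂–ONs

CH₂=CHCH₂–N₂⁺ > CH₂=CHCH₂–OTf > CH₂=CHCH₂–ONs > CH₂=CHCH₂–OC(O)CF₃ > CH₂=CHCH₂–OC(O)C₆H₄NO₂

The skeletons are identical, so relative rate is governed entirely by leaving-group ability.
Rank by basicity of the departing species: weakest base leaves most easily.
CH₂=CHCH₂–N₂⁺ loses N₂: no meaningful conjugate acid; N₂ departs as an exceptionally stable neutral molecule
CH₂=CHCH₂–OTf loses OTf⁻: pKₐ(CF₃SO₃H (triflic acid)) ≈ -14
CH₂=CHCH₂–ONs loses ONs⁻: pKₐ(p-O₂NC₆H₄SO₃H) ≈ -3.5
CH₂=CHCH₂–OC(O)CF₃ loses CF₃COO⁻: pKₐ(CF₃COOH) ≈ 0.2
CH₂=CHCH₂–OC(O)C₆H₄NO₂ loses p-O₂N–C₆H₄–COO⁻: pKₐ(p-nitrobenzoic acid) ≈ 3.4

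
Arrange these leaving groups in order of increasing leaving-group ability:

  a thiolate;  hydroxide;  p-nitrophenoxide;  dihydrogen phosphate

hydroxide < a thiolate < p-nitrophenoxide < dihydrogen phosphate

dihydrogen phosphate: pKₐ(H₃PO₄) ≈ 2.1 — moderate base; biological leaving group after further activation
p-nitrophenoxide: pKₐ(p-nitrophenol) ≈ 7.2
a thiolate: pKₐ(RSH (a thiol)) ≈ 10.5 — moderately basic; rarely leaves without activation
hydroxide: pKₐ(H₂O) ≈ 15.7 — strong base; essentially never leaves without prior activation
Listed from poorest to best leaving group as asked.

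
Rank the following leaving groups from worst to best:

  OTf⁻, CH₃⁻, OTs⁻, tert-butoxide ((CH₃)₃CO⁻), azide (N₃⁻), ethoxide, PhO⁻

OTf⁻: pKₐ(CF₃SO₃H (triflic acid)) ≈ -14
OTs⁻: pKₐ(p-CH₃C₆H₄SO₃H (TsOH)) ≈ -2.8
azide (N₃⁻): pKₐ(HN₃) ≈ 4.7
PhO⁻: pKₐ(C₆H₅OH (phenol)) ≈ 10
ethoxide: pKₐ(CH₃CH₂OH) ≈ 16
tert-butoxide ((CH₃)₃CO⁻): pKₐ(t-BuOH) ≈ 18
CH₃⁻: pKₐ(CH₄) ≈ 48
Listed from poorest to best leaving group as asked.

CH₃⁻ < tert-butoxide ((CH₃)₃CO⁻) < ethoxide < PhO⁻ < azide (N₃⁻) < OTs⁻ < OTf⁻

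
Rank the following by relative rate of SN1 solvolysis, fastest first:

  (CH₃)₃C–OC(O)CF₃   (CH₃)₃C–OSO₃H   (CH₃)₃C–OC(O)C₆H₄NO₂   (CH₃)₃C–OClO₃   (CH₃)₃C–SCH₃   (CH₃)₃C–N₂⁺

(CH₃)₃C–N₂⁺ > (CH₃)₃C–OClO₃ > (CH₃)₃C–OSO₃H > (CH₃)₃C–OC(O)CF₃ > (CH₃)₃C–OC(O)C₆H₄NO₂ > (CH₃)₃C–SCH₃

Identical carbon frameworks mean the comparison reduces to leaving-group quality.
A good leaving group is a weak base: the lower the pKₐ of its conjugate acid, the more readily it departs.
(CH₃)₃C–N₂⁺ loses N₂: no meaningful conjugate acid; N₂ departs as an exceptionally stable neutral molecule
(CH₃)₃C–OClO₃ loses ClO₄⁻: pKₐ(HClO₄) ≈ -10
(CH₃)₃C–OSO₃H loses HSO₄⁻: pKₐ(H₂SO₄) ≈ -3
(CH₃)₃C–OC(O)CF₃ loses CF₃COO⁻: pKₐ(CF₃COOH) ≈ 0.2
(CH₃)₃C–OC(O)C₆H₄NO₂ loses p-O₂N–C₆H₄–COO⁻: pKₐ(p-nitrobenzoic acid) ≈ 3.4
(CH₃)₃C–SCH₃ loses RS⁻: pKₐ(RSH (a thiol)) ≈ 10.5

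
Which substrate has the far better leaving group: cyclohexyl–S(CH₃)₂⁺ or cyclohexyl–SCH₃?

cyclohexyl–S(CH₃)₂⁺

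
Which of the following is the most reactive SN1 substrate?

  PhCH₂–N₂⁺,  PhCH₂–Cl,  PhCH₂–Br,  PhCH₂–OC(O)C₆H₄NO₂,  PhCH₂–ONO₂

Same R in every case — rank the leaving groups.
A good leaving group is a weak base: the lower the pKₐ of its conjugate acid, the more readily it departs.
PhCH₂–N₂⁺ loses N₂: no meaningful conjugate acid; N₂ departs as an exceptionally stable neutral molecule
PhCH₂–Br loses Br⁻: pKₐ(HBr) ≈ -9
PhCH₂–Cl loses Cl⁻: pKₐ(HCl) ≈ -7
PhCH₂–ONO₂ loses NO₃⁻: pKₐ(HNO₃) ≈ -1.3
PhCH₂–OC(O)C₆H₄NO₂ loses p-O₂N–C₆H₄–COO⁻: pKₐ(p-nitrobenzoic acid) ≈ 3.4

PhCH₂–N₂⁺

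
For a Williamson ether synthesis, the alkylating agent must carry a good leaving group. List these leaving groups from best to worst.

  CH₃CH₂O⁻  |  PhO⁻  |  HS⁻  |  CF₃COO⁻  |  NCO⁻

CF₃COO⁻ > NCO⁻ > HS⁻ > PhO⁻ > CH₃CH₂O⁻

The more stable X⁻ (or X) is on its own — i.e. the weaker a base it is — the better a leaving group it makes.
CF₃COO⁻: pKₐ(CF₃COOH) ≈ 0.2
NCO⁻: pKₐ(HOCN) ≈ 3.5
HS⁻: pKₐ(H₂S) ≈ 7
PhO⁻: pKₐ(C₆H₅OH (phenol)) ≈ 10
CH₃CH₂O⁻: pKₐ(CH₃CH₂OH) ≈ 16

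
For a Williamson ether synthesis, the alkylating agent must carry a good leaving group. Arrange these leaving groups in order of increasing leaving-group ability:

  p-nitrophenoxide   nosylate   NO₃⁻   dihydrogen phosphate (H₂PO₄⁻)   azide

nosylate: pKₐ(p-O₂NC₆H₄SO₃H) ≈ -3.5
NO₃⁻: pKₐ(HNO₃) ≈ -1.3
dihydrogen phosphate (H₂PO₄⁻): pKₐ(H₃PO₄) ≈ 2.1 — moderate base; biological leaving group after further activation
azide: pKₐ(HN₃) ≈ 4.7 — linear, resonance-stabilised
p-nitrophenoxide: pKₐ(p-nitrophenol) ≈ 7.2 — nitro group delocalises the charge; the classic chromogenic LG
Reversing gives the worst-to-best order requested.

p-nitrophenoxide < azide < dihydrogen phosphate (H₂PO₄⁻) < NO₃⁻ < nosylate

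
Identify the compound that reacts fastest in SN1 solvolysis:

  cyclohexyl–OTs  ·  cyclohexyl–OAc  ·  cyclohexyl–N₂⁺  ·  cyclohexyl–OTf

The skeletons are identical, so relative rate is governed entirely by leaving-group ability.
Rank by basicity of the departing species: weakest base leaves most easily.
cyclohexyl–N₂⁺ loses N₂: no meaningful conjugate acid; N₂ departs as an exceptionally stable neutral molecule
cyclohexyl–OTf loses OTf⁻: pKₐ(CF₃SO₃H (triflic acid)) ≈ -14
cyclohexyl–OTs loses OTs⁻: pKₐ(p-CH₃C₆H₄SO₃H (TsOH)) ≈ -2.8
cyclohexyl–OAc loses AcO⁻: pKₐ(CH₃COOH) ≈ 4.8

cyclohexyl–N₂⁺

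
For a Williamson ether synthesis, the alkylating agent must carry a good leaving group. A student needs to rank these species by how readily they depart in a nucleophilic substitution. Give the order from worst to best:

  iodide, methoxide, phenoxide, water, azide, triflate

methoxide < phenoxide < azide < water < iodide < triflate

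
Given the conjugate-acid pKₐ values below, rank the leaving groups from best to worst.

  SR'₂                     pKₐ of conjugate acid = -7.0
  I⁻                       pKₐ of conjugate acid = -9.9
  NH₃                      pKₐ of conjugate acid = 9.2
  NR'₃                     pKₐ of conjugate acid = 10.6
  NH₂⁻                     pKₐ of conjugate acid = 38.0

I⁻ > SR'₂ > NH₃ > NR'₃ > NH₂⁻

Lower conjugate-acid pKₐ ⇒ weaker base ⇒ better leaving group.
Sorting by the given values: I⁻ (-9.9), SR'₂ (-7.0), NH₃ (9.2), NR'₃ (10.6), NH₂⁻ (38.0).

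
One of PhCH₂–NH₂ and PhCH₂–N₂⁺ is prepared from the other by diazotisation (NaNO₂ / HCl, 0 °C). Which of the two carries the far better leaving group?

PhCH₂–N₂⁺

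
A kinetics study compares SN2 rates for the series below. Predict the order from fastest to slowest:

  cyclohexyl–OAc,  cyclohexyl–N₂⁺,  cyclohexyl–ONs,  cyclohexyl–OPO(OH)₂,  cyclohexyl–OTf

cyclohexyl–N₂⁺ > cyclohexyl–OTf > cyclohexyl–ONs > cyclohexyl–OPO(OH)₂ > cyclohexyl–OAc

Identical carbon frameworks mean the comparison reduces to leaving-group quality.
A good leaving group is a weak base: the lower the pKₐ of its conjugate acid, the more readily it departs.
cyclohexyl–N₂⁺ loses N₂: no meaningful conjugate acid; N₂ departs as an exceptionally stable neutral molecule
cyclohexyl–OTf loses OTf⁻: pKₐ(CF₃SO₃H (triflic acid)) ≈ -14
cyclohexyl–ONs loses ONs⁻: pKₐ(p-O₂NC₆H₄SO₃H) ≈ -3.5
cyclohexyl–OPO(OH)₂ loses H₂PO₄⁻: pKₐ(H₃PO₄) ≈ 2.1
cyclohexyl–OAc loses AcO⁻: pKₐ(CH₃COOH) ≈ 4.8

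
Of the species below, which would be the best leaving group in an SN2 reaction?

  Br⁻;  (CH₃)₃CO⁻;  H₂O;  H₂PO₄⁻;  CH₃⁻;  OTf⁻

OTf⁻

OTf⁻: pKₐ(CF₃SO₃H (triflic acid)) ≈ -14
Br⁻: pKₐ(HBr) ≈ -9
H₂O: pKₐ(H₃O⁺) ≈ -1.7
H₂PO₄⁻: pKₐ(H₃PO₄) ≈ 2.1
(CH₃)₃CO⁻: pKₐ(t-BuOH) ≈ 18
CH₃⁻: pKₐ(CH₄) ≈ 48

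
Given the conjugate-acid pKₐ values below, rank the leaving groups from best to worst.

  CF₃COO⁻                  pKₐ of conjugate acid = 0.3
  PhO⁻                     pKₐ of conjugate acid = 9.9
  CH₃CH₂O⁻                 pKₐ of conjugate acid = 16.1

CF₃COO⁻ > PhO⁻ > CH₃CH₂O⁻

Lower conjugate-acid pKₐ ⇒ weaker base ⇒ better leaving group.
Sorting by the given values: CF₃COO⁻ (0.3), PhO⁻ (9.9), CH₃CH₂O⁻ (16.1).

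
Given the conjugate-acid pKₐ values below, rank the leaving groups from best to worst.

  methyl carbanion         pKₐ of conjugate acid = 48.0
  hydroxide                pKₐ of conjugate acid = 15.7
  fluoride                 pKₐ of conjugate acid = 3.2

Lower conjugate-acid pKₐ ⇒ weaker base ⇒ better leaving group.
Sorting by the given values: fluoride (3.2), hydroxide (15.7), methyl carbanion (48.0).

fluoride > hydroxide > methyl carbanion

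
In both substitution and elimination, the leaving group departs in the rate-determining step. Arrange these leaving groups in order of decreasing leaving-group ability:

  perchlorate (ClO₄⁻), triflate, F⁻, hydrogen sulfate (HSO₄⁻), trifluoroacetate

A good leaving group is a weak base: the lower the pKₐ of its conjugate acid, the more readily it departs.
triflate: pKₐ(CF₃SO₃H (triflic acid)) ≈ -14
perchlorate (ClO₄⁻): pKₐ(HClO₄) ≈ -10
hydrogen sulfate (HSO₄⁻): pKₐ(H₂SO₄) ≈ -3
trifluoroacetate: pKₐ(CF₃COOH) ≈ 0.2
F⁻: pKₐ(HF) ≈ 3.2

triflate > perchlorate (ClO₄⁻) > hydrogen sulfate (HSO₄⁻) > trifluoroacetate > F⁻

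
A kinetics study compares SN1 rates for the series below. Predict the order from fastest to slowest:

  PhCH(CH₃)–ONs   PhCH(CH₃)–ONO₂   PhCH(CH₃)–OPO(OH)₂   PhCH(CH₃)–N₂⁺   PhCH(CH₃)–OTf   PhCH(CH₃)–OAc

Same R in every case — rank the leaving groups.
Leaving-group ability tracks the stability of the departed species; conjugate-acid pKₐ is the usual yardstick (lower pKₐ → better LG).
PhCH(CH₃)–N₂⁺ loses N₂: no meaningful conjugate acid; N₂ departs as an exceptionally stable neutral molecule
PhCH(CH₃)–OTf loses OTf⁻: pKₐ(CF₃SO₃H (triflic acid)) ≈ -14
PhCH(CH₃)–ONs loses ONs⁻: pKₐ(p-O₂NC₆H₄SO₃H) ≈ -3.5
PhCH(CH₃)–ONO₂ loses NO₃⁻: pKₐ(HNO₃) ≈ -1.3
PhCH(CH₃)–OPO(OH)₂ loses H₂PO₄⁻: pKₐ(H₃PO₄) ≈ 2.1
PhCH(CH₃)–OAc loses AcO⁻: pKₐ(CH₃COOH) ≈ 4.8

PhCH(CH₃)–N₂⁺ > PhCH(CH₃)–OTf > PhCH(CH₃)–ONs > PhCH(CH₃)–ONO₂ > PhCH(CH₃)–OPO(OH)₂ > PhCH(CH₃)–OAc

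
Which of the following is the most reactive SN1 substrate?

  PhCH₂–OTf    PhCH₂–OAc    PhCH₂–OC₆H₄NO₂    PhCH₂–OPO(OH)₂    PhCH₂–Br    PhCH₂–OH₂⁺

PhCH₂–OTf

Identical carbon frameworks mean the comparison reduces to leaving-group quality.
Leaving-group ability tracks the stability of the departed species; conjugate-acid pKₐ is the usual yardstick (lower pKₐ → better LG).
PhCH₂–OTf loses OTf⁻: pKₐ(CF₃SO₃H (triflic acid)) ≈ -14
PhCH₂–Br loses Br⁻: pKₐ(HBr) ≈ -9
PhCH₂–OH₂⁺ loses H₂O: pKₐ(H₃O⁺) ≈ -1.7
PhCH₂–OPO(OH)₂ loses H₂PO₄⁻: pKₐ(H₃PO₄) ≈ 2.1
PhCH₂–OAc loses AcO⁻: pKₐ(CH₃COOH) ≈ 4.8
PhCH₂–OC₆H₄NO₂ loses p-O₂N–C₆H₄–O⁻: pKₐ(p-nitrophenol) ≈ 7.2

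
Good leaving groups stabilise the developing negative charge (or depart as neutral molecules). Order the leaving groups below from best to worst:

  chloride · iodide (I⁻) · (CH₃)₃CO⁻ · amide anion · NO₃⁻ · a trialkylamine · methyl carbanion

iodide (I⁻) > chloride > NO₃⁻ > a trialkylamine > (CH₃)₃CO⁻ > amide anion > methyl carbanion

The more stable X⁻ (or X) is on its own — i.e. the weaker a base it is — the better a leaving group it makes.
iodide (I⁻): pKₐ(HI) ≈ -10
chloride: pKₐ(HCl) ≈ -7
NO₃⁻: pKₐ(HNO₃) ≈ -1.3
a trialkylamine: pKₐ(R'₃NH⁺) ≈ 10.7
(CH₃)₃CO⁻: pKₐ(t-BuOH) ≈ 18
amide anion: pKₐ(NH₃) ≈ 38
methyl carbanion: pKₐ(CH₄) ≈ 48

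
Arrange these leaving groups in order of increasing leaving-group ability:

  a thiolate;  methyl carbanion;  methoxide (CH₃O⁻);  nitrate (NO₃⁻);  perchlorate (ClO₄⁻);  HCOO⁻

methyl carbanion < methoxide (CH₃O⁻) < a thiolate < HCOO⁻ < nitrate (NO₃⁻) < perchlorate (ClO₄⁻)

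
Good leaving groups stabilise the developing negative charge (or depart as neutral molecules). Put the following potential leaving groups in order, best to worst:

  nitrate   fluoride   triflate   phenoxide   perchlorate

triflate: pKₐ(CF₃SO₃H (triflic acid)) ≈ -14 — charge spread over three oxygens and a CF₃ group; the premier leaving group in synthesis
perchlorate: pKₐ(HClO₄) ≈ -10 — extremely weak base; rarely used for safety reasons
nitrate: pKₐ(HNO₃) ≈ -1.3 — resonance-delocalised over three oxygens
fluoride: pKₐ(HF) ≈ 3.2 — small and strongly basic; the poor halide leaving group
phenoxide: pKₐ(C₆H₅OH (phenol)) ≈ 10

triflate > perchlorate > nitrate > fluoride > phenoxide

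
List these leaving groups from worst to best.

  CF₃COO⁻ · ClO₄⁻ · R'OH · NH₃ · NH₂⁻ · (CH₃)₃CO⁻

A good leaving group is a weak base: the lower the pKₐ of its conjugate acid, the more readily it departs.
ClO₄⁻: pKₐ(HClO₄) ≈ -10 — extremely weak base; rarely used for safety reasons
R'OH: pKₐ(R'OH₂⁺) ≈ -2.4 — neutral; leaves from a protonated ether (an oxonium ion, R–O(H)R'⁺)
CF₃COO⁻: pKₐ(CF₃COOH) ≈ 0.2 — strongly electron-withdrawing CF₃ stabilises the carboxylate
NH₃: pKₐ(NH₄⁺) ≈ 9.2
(CH₃)₃CO⁻: pKₐ(t-BuOH) ≈ 18 — bulky, strongly basic alkoxide
NH₂⁻: pKₐ(NH₃) ≈ 38 — extremely strong base; never a leaving group
The question asks for worst first, so the sequence is read in increasing leaving-group ability.

NH₂⁻ < (CH₃)₃CO⁻ < NH₃ < CF₃COO⁻ < R'OH < ClO₄⁻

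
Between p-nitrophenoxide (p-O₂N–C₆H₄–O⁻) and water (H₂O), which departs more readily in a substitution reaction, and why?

water (H₂O)

water (H₂O) is the better leaving group.
pKₐ(H₃O⁺) ≈ -1.7 versus pKₐ(p-nitrophenol) ≈ 7.2: water (H₂O) is the much weaker base.
Neutral; leaves from a protonated alcohol (R–OH₂⁺).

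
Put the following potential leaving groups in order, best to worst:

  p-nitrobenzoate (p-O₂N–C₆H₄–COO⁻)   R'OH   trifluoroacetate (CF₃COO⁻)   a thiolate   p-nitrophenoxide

R'OH > trifluoroacetate (CF₃COO⁻) > p-nitrobenzoate (p-O₂N–C₆H₄–COO⁻) > p-nitrophenoxide > a thiolate

The more stable X⁻ (or X) is on its own — i.e. the weaker a base it is — the better a leaving group it makes.
R'OH: pKₐ(R'OH₂⁺) ≈ -2.4
trifluoroacetate (CF₃COO⁻): pKₐ(CF₃COOH) ≈ 0.2
p-nitrobenzoate (p-O₂N–C₆H₄–COO⁻): pKₐ(p-nitrobenzoic acid) ≈ 3.4
p-nitrophenoxide: pKₐ(p-nitrophenol) ≈ 7.2
a thiolate: pKₐ(RSH (a thiol)) ≈ 10.5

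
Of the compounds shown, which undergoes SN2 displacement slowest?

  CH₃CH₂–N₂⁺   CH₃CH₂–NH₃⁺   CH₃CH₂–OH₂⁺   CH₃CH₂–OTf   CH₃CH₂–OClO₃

CH₃CH₂–NH₃⁺

Identical carbon frameworks mean the comparison reduces to leaving-group quality.
The more stable X⁻ (or X) is on its own — i.e. the weaker a base it is — the better a leaving group it makes.
CH₃CH₂–N₂⁺ loses N₂: no meaningful conjugate acid; N₂ departs as an exceptionally stable neutral molecule
CH₃CH₂–OTf loses OTf⁻: pKₐ(CF₃SO₃H (triflic acid)) ≈ -14
CH₃CH₂–OClO₃ loses ClO₄⁻: pKₐ(HClO₄) ≈ -10
CH₃CH₂–OH₂⁺ loses H₂O: pKₐ(H₃O⁺) ≈ -1.7
CH₃CH₂–NH₃⁺ loses NH₃: pKₐ(NH₄⁺) ≈ 9.2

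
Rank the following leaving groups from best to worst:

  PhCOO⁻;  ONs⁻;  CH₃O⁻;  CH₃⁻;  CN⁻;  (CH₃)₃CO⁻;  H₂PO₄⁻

ONs⁻ > H₂PO₄⁻ > PhCOO⁻ > CN⁻ > CH₃O⁻ > (CH₃)₃CO⁻ > CH₃⁻

Leaving-group ability tracks the stability of the departed species; conjugate-acid pKₐ is the usual yardstick (lower pKₐ → better LG).
ONs⁻: pKₐ(p-O₂NC₆H₄SO₃H) ≈ -3.5
H₂PO₄⁻: pKₐ(H₃PO₄) ≈ 2.1
PhCOO⁻: pKₐ(C₆H₅COOH) ≈ 4.2
CN⁻: pKₐ(HCN) ≈ 9.2
CH₃O⁻: pKₐ(CH₃OH) ≈ 15.5
(CH₃)₃CO⁻: pKₐ(t-BuOH) ≈ 18
CH₃⁻: pKₐ(CH₄) ≈ 48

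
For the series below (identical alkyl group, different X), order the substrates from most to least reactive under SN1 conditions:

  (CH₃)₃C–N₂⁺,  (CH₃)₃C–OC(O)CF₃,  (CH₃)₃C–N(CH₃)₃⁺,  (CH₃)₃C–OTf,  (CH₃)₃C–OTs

Same R in every case — rank the leaving groups.
Leaving-group ability tracks the stability of the departed species; conjugate-acid pKₐ is the usual yardstick (lower pKₐ → better LG).
(CH₃)₃C–N₂⁺ loses N₂: no meaningful conjugate acid; N₂ departs as an exceptionally stable neutral molecule
(CH₃)₃C–OTf loses OTf⁻: pKₐ(CF₃SO₃H (triflic acid)) ≈ -14
(CH₃)₃C–OTs loses OTs⁻: pKₐ(p-CH₃C₆H₄SO₃H (TsOH)) ≈ -2.8
(CH₃)₃C–OC(O)CF₃ loses CF₃COO⁻: pKₐ(CF₃COOH) ≈ 0.2
(CH₃)₃C–N(CH₃)₃⁺ loses NR'₃: pKₐ(R'₃NH⁺) ≈ 10.7

(CH₃)₃C–N₂⁺ > (CH₃)₃C–OTf > (CH₃)₃C–OTs > (CH₃)₃C–OC(O)CF₃ > (CH₃)₃C–N(CH₃)₃⁺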